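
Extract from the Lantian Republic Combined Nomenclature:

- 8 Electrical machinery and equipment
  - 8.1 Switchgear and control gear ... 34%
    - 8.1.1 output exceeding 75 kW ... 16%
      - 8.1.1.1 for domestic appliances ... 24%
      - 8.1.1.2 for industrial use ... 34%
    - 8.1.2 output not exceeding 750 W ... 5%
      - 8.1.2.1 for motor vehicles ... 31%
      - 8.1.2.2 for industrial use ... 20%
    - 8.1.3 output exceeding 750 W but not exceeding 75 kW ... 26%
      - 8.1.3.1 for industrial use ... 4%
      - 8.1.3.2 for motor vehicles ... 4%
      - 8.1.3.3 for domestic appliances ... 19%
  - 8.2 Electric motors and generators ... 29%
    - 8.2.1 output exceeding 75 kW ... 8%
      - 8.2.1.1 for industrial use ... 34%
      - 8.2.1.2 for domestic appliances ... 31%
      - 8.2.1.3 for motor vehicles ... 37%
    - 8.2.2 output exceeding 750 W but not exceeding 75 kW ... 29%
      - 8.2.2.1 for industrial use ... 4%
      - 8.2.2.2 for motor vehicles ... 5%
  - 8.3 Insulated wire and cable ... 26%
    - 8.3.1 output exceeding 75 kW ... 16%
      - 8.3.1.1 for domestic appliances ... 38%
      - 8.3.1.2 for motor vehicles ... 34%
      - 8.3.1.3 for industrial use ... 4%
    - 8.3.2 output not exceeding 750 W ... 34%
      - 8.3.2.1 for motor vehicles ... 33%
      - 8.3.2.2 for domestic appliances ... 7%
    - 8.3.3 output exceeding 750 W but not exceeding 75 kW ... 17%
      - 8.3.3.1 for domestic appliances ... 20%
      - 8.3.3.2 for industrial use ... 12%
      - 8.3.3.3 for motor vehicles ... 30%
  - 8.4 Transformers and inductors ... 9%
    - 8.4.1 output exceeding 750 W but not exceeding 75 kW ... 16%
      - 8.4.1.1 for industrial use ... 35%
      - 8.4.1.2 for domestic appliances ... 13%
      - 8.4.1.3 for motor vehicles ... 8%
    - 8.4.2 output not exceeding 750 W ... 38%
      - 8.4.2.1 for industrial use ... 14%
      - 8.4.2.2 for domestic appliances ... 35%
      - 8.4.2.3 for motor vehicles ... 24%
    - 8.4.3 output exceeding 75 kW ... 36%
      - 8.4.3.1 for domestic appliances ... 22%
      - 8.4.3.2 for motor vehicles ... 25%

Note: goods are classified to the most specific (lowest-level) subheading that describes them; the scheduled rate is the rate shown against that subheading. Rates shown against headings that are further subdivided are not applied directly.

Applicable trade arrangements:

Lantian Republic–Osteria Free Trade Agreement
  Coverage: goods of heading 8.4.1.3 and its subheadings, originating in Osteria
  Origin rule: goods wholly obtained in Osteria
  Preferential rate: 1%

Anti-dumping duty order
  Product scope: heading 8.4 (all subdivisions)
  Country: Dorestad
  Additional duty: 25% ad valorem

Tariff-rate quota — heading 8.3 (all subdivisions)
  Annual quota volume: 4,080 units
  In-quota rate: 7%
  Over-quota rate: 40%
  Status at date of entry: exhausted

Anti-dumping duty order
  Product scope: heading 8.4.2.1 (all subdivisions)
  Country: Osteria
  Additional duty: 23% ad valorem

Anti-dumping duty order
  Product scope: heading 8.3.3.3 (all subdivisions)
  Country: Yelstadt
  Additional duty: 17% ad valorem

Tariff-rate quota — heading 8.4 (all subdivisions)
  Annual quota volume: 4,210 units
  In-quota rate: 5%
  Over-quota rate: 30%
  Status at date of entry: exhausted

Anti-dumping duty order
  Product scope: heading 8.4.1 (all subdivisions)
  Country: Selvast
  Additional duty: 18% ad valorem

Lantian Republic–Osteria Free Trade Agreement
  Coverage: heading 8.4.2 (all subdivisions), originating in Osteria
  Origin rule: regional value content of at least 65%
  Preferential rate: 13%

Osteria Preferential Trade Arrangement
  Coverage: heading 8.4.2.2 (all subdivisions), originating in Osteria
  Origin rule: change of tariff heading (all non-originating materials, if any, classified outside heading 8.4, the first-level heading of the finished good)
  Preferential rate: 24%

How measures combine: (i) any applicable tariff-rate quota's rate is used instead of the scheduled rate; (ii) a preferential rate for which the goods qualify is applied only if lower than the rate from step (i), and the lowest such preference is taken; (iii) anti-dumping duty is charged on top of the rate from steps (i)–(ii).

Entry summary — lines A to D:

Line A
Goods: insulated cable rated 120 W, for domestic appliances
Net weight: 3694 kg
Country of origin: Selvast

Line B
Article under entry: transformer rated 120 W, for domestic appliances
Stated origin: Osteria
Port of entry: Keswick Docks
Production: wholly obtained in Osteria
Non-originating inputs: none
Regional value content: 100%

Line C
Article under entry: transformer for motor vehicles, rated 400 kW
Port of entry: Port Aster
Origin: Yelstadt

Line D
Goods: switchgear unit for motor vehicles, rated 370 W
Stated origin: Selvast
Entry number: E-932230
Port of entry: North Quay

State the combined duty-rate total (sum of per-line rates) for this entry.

114%

Line A: insulated cable → 8.3; rated 120 W → 8.3.2; for domestic appliances → 8.3.2.2. Scheduled 7%. quota on 8.3 exhausted → over-quota 40%. → 40%.
Line B: transformer → 8.4; rated 120 W → 8.4.2; for domestic appliances → 8.4.2.2. Scheduled 35%. quota on 8.4 exhausted → over-quota 30%; Osteria agreement on 8.4.1.3: 8.4.2.2 not covered; Osteria agreement on 8.4.2: RVC ≥ 65% → 13% available; Osteria agreement on 8.4.2.2: CTH met → 24% available; preferential 13%. → 13%.
Line C: transformer → 8.4; rated 400 kW → 8.4.3; for motor vehicles → 8.4.3.2. Scheduled 25%. quota on 8.4 exhausted → over-quota 30%. → 30%.
Line D: switchgear unit → 8.1; rated 370 W → 8.1.2; for motor vehicles → 8.1.2.1. Scheduled 31%. No special measure applies. → 31%.
Sum: 40% + 13% + 30% + 31% = 114%.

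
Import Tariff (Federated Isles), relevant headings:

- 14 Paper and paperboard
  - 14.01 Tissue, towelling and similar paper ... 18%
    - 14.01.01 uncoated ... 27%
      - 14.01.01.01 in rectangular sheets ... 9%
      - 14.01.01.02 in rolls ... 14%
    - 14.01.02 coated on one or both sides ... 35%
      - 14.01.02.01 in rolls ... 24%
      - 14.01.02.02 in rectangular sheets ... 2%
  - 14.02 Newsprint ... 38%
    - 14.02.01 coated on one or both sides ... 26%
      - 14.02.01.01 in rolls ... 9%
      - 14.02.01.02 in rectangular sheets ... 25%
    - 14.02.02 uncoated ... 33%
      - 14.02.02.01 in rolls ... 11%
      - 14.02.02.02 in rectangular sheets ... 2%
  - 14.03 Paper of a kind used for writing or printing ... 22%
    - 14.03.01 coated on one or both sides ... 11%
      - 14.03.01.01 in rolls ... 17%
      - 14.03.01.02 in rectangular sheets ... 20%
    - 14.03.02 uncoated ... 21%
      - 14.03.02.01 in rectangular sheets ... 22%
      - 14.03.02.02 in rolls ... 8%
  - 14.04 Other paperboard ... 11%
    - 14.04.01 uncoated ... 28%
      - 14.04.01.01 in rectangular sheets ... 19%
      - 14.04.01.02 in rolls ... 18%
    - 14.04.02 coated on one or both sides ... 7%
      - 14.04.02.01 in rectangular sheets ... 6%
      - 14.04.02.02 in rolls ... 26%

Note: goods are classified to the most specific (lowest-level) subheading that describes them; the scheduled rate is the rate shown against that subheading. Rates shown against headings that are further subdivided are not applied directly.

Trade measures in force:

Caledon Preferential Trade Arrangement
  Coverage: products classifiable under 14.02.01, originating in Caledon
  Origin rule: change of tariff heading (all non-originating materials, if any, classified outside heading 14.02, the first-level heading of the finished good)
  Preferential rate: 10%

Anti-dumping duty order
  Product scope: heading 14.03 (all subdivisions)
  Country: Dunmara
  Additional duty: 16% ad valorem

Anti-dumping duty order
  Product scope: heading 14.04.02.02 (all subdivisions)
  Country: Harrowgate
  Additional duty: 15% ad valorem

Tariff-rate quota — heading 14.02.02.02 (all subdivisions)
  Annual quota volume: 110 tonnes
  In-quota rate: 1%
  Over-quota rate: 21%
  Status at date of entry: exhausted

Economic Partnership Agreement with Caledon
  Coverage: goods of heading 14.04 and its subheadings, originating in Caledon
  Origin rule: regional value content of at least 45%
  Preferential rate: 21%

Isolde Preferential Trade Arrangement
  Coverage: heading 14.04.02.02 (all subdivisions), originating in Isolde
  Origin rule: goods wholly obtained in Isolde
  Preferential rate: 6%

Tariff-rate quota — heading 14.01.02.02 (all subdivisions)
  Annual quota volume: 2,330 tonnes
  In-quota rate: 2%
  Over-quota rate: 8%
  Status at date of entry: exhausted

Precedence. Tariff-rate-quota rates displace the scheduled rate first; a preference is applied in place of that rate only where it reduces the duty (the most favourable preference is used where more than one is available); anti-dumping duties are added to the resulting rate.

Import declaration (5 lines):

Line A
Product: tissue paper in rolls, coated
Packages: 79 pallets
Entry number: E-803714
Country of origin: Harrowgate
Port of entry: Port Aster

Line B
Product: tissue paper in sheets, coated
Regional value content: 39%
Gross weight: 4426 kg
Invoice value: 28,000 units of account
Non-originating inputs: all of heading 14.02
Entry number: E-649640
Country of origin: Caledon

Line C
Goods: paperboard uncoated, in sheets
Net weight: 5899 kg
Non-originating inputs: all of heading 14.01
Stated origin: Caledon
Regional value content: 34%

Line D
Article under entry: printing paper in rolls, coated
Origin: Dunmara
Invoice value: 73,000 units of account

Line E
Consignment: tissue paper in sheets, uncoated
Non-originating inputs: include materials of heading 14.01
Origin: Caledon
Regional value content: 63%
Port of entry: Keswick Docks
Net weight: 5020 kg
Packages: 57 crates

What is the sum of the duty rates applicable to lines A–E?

93%

Line A: tissue paper → 14.01; coated → 14.01.02; in rolls → 14.01.02.01. Scheduled 24%. No special measure applies. → 24%.
Line B: tissue paper → 14.01; coated → 14.01.02; in sheets → 14.01.02.02. Scheduled 2%. quota on 14.01.02.02 exhausted → over-quota 8%; Caledon agreement on 14.02.01: 14.01.02.02 not covered; Caledon agreement on 14.04: 14.01.02.02 not covered. → 8%.
Line C: paperboard → 14.04; uncoated → 14.04.01; in sheets → 14.04.01.01. Scheduled 19%. Caledon agreement on 14.02.01: 14.04.01.01 not covered; Caledon agreement on 14.04: RVC < 45%. → 19%.
Line D: printing paper → 14.03; coated → 14.03.01; in rolls → 14.03.01.01. Scheduled 17%. anti-dumping (Dunmara, 14.03): +16%; total 17% + 16% = 33%. → 33%.
Line E: tissue paper → 14.01; uncoated → 14.01.01; in sheets → 14.01.01.01. Scheduled 9%. Caledon agreement on 14.02.01: 14.01.01.01 not covered; Caledon agreement on 14.04: 14.01.01.01 not covered. → 9%.
Sum: 24% + 8% + 19% + 33% + 9% = 93%.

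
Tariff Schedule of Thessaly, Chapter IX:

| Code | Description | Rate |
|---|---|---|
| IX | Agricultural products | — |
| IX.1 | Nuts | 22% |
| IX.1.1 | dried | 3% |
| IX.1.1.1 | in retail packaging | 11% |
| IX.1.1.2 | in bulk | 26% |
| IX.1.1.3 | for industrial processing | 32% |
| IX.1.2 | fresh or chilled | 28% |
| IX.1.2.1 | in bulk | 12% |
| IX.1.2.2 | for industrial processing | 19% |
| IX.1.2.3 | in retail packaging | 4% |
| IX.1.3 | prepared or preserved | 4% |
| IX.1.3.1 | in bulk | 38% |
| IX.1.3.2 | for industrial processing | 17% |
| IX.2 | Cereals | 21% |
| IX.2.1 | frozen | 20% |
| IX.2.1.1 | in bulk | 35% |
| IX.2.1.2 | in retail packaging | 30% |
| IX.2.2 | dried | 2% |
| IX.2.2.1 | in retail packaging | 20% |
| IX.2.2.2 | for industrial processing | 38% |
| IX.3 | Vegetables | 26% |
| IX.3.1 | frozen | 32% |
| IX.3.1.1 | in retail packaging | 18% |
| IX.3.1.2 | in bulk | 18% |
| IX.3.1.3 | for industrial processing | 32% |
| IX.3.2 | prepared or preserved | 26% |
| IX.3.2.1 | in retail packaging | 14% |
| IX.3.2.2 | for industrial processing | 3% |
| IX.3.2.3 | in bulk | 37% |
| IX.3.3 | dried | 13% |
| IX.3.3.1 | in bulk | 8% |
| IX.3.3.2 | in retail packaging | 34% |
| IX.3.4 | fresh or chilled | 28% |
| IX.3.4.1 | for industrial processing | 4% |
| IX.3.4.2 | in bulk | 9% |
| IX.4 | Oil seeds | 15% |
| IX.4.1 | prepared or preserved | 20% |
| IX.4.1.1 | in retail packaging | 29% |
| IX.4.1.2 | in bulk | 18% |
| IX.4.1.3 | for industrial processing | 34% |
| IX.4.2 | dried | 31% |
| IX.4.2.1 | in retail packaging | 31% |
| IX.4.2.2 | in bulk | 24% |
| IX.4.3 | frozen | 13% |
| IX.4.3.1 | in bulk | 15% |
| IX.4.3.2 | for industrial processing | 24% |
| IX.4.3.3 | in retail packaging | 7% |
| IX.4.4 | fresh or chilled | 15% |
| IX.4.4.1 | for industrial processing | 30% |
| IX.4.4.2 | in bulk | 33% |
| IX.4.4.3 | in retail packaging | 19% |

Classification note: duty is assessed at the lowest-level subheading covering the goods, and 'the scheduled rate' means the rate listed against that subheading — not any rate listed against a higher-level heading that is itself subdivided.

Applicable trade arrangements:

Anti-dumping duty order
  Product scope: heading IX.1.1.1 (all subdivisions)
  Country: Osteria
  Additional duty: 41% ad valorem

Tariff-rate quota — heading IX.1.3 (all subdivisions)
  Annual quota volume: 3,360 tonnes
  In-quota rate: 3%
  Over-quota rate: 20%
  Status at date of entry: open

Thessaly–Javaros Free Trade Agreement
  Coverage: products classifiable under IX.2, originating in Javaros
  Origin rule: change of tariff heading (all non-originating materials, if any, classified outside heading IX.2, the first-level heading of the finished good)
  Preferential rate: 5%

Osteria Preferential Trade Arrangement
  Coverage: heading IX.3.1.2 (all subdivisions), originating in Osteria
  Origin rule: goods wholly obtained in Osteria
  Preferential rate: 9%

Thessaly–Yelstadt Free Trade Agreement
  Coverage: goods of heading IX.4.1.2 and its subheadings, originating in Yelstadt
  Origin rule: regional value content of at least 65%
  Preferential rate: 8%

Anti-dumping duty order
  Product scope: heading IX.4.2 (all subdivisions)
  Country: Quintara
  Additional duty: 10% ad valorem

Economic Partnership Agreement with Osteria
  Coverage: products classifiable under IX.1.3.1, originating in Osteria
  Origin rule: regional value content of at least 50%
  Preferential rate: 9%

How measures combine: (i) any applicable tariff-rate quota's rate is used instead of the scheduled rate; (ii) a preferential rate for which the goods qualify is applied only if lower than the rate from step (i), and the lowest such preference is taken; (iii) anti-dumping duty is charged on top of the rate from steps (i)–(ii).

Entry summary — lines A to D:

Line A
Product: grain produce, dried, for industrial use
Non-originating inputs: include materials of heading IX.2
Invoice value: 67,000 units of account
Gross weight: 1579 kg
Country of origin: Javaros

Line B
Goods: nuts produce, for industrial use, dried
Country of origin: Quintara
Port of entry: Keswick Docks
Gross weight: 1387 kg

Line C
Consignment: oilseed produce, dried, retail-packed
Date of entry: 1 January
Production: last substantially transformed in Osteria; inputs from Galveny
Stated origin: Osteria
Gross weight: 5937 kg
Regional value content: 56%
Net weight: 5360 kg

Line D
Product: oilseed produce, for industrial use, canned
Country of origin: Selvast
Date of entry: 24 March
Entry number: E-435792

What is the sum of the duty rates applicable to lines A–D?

Line A: grain → IX.2; dried → IX.2.2; for industrial use → IX.2.2.2. Scheduled 38%. Javaros agreement on IX.2: CTH not met. → 38%.
Line B: nuts → IX.1; dried → IX.1.1; for industrial use → IX.1.1.3. Scheduled 32%. No special measure applies. → 32%.
Line C: oilseed → IX.4; dried → IX.4.2; retail-packed → IX.4.2.1. Scheduled 31%. Osteria agreement on IX.3.1.2: IX.4.2.1 not covered; Osteria agreement on IX.1.3.1: IX.4.2.1 not covered. → 31%.
Line D: oilseed → IX.4; canned → IX.4.1; for industrial use → IX.4.1.3. Scheduled 34%. No special measure applies. → 34%.
Sum: 38% + 32% + 31% + 34% = 135%.

135%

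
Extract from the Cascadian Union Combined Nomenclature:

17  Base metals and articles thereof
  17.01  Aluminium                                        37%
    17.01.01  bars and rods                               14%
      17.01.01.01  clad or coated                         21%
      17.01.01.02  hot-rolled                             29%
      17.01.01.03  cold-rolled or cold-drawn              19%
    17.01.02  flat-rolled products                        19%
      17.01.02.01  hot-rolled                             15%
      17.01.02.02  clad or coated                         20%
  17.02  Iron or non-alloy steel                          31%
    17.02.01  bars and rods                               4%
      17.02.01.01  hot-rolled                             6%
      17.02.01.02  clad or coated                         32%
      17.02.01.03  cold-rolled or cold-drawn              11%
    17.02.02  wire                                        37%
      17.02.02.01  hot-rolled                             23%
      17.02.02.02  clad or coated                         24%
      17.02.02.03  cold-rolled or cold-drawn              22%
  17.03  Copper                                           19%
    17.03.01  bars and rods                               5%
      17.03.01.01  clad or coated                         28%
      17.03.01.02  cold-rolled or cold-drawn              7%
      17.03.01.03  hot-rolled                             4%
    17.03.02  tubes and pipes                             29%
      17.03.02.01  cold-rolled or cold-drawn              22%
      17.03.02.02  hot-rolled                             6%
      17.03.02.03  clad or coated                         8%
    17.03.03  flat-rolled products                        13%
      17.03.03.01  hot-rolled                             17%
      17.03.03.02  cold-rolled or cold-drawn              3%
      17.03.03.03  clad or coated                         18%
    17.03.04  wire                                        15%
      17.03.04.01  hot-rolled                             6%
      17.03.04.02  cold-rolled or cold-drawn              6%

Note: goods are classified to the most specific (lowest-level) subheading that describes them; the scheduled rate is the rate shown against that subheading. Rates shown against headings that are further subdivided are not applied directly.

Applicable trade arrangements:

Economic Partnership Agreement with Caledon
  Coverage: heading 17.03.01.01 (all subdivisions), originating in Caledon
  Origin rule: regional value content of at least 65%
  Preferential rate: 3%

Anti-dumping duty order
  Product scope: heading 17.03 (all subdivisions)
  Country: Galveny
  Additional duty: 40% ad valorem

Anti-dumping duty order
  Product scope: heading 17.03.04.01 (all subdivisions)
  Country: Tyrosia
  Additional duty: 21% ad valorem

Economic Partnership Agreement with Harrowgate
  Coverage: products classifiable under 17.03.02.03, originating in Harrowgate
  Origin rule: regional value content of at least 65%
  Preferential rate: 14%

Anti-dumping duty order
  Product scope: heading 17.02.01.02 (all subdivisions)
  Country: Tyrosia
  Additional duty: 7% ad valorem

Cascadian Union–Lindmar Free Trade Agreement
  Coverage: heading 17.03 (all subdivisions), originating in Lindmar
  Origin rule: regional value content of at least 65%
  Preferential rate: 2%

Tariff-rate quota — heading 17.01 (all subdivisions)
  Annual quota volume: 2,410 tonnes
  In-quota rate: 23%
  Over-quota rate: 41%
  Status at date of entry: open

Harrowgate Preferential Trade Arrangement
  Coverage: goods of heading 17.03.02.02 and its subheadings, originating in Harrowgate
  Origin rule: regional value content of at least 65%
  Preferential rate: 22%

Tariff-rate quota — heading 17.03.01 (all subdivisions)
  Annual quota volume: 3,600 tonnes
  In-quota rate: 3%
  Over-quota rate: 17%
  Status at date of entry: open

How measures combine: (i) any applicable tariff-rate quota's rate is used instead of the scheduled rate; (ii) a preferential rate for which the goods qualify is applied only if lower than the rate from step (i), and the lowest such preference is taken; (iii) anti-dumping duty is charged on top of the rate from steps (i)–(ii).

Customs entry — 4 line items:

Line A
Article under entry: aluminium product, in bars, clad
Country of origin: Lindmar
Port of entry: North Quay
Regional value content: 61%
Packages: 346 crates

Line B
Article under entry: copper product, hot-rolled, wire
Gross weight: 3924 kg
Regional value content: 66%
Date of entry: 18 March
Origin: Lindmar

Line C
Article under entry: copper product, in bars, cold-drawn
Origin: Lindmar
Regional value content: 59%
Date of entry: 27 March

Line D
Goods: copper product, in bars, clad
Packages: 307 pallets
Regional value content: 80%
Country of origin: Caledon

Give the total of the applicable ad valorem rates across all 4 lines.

Line A: aluminium → 17.01; in bars → 17.01.01; clad → 17.01.01.01. Scheduled 21%. quota on 17.01 open → in-quota 23%; Lindmar agreement on 17.03: 17.01.01.01 not covered. → 23%.
Line B: copper → 17.03; wire → 17.03.04; hot-rolled → 17.03.04.01. Scheduled 6%. Lindmar agreement on 17.03: RVC ≥ 65% → 2% available; preferential 2%. → 2%.
Line C: copper → 17.03; in bars → 17.03.01; cold-drawn → 17.03.01.02. Scheduled 7%. quota on 17.03.01 open → in-quota 3%; Lindmar agreement on 17.03: RVC < 65%. → 3%.
Line D: copper → 17.03; in bars → 17.03.01; clad → 17.03.01.01. Scheduled 28%. quota on 17.03.01 open → in-quota 3%; Caledon agreement on 17.03.01.01: RVC ≥ 65% → 3% available; preference 3% not lower than 3% → no reduction. → 3%.
Sum: 23% + 2% + 3% + 3% = 31%.

31%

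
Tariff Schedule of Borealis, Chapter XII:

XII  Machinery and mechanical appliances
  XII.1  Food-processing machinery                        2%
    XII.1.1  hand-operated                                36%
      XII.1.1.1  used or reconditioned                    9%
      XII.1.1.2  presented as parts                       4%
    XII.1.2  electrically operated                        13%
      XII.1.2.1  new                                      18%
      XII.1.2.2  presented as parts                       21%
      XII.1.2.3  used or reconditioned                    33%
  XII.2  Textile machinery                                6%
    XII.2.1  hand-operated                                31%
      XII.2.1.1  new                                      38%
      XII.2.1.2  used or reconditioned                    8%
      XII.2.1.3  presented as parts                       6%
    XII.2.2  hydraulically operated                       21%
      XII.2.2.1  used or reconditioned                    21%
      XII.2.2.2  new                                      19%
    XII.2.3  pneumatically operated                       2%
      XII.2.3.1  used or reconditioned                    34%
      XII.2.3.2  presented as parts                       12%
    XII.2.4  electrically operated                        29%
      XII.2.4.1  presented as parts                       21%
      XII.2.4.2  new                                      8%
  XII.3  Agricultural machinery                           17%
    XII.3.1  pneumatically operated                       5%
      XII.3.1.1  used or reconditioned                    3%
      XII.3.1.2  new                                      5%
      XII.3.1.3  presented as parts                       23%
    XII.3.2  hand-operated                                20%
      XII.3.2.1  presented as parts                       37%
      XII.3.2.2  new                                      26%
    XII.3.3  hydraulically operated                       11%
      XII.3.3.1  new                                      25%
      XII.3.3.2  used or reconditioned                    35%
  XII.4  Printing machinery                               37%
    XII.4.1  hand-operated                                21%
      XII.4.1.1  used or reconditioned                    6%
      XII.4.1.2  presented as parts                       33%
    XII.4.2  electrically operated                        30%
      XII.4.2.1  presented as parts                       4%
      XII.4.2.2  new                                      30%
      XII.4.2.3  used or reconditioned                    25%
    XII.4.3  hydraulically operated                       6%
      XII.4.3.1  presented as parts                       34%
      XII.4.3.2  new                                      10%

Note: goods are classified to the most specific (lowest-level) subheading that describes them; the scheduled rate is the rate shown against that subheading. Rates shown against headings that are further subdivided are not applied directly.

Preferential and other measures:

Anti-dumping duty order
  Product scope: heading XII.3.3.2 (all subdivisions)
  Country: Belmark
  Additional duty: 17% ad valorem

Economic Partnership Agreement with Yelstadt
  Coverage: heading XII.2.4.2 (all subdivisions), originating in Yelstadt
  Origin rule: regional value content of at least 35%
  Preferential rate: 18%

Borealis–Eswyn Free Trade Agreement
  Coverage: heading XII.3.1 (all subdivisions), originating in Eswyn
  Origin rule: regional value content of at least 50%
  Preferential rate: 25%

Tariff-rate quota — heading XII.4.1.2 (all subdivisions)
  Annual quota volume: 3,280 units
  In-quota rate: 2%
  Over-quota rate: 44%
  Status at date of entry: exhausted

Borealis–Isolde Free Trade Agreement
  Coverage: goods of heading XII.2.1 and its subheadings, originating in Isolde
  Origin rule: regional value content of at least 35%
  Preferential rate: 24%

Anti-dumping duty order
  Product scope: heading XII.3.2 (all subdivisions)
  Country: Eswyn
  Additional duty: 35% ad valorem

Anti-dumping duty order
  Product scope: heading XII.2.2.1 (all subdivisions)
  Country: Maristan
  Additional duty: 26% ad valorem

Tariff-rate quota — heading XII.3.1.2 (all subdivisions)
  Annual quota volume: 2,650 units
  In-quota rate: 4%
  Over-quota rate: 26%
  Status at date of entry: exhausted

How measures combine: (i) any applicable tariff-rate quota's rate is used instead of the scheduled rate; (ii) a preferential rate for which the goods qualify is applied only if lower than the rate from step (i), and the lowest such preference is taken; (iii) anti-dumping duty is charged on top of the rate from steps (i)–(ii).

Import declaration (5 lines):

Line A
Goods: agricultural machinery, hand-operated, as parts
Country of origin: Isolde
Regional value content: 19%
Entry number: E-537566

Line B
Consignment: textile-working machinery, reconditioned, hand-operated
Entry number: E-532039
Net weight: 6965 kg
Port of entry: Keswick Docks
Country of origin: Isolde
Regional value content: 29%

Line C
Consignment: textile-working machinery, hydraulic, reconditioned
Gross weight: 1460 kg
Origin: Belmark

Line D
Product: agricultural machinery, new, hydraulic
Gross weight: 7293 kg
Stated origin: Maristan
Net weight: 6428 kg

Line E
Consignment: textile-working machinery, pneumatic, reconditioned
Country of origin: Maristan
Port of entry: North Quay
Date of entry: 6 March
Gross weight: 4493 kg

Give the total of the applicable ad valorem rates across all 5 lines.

125%

Line A: agricultural → XII.3; hand-operated → XII.3.2; as parts → XII.3.2.1. Scheduled 37%. Isolde agreement on XII.2.1: XII.3.2.1 not covered. → 37%.
Line B: textile-working → XII.2; hand-operated → XII.2.1; reconditioned → XII.2.1.2. Scheduled 8%. Isolde agreement on XII.2.1: RVC < 35%. → 8%.
Line C: textile-working → XII.2; hydraulic → XII.2.2; reconditioned → XII.2.2.1. Scheduled 21%. No special measure applies. → 21%.
Line D: agricultural → XII.3; hydraulic → XII.3.3; new → XII.3.3.1. Scheduled 25%. No special measure applies. → 25%.
Line E: textile-working → XII.2; pneumatic → XII.2.3; reconditioned → XII.2.3.1. Scheduled 34%. No special measure applies. → 34%.
Sum: 37% + 8% + 21% + 25% + 34% = 125%.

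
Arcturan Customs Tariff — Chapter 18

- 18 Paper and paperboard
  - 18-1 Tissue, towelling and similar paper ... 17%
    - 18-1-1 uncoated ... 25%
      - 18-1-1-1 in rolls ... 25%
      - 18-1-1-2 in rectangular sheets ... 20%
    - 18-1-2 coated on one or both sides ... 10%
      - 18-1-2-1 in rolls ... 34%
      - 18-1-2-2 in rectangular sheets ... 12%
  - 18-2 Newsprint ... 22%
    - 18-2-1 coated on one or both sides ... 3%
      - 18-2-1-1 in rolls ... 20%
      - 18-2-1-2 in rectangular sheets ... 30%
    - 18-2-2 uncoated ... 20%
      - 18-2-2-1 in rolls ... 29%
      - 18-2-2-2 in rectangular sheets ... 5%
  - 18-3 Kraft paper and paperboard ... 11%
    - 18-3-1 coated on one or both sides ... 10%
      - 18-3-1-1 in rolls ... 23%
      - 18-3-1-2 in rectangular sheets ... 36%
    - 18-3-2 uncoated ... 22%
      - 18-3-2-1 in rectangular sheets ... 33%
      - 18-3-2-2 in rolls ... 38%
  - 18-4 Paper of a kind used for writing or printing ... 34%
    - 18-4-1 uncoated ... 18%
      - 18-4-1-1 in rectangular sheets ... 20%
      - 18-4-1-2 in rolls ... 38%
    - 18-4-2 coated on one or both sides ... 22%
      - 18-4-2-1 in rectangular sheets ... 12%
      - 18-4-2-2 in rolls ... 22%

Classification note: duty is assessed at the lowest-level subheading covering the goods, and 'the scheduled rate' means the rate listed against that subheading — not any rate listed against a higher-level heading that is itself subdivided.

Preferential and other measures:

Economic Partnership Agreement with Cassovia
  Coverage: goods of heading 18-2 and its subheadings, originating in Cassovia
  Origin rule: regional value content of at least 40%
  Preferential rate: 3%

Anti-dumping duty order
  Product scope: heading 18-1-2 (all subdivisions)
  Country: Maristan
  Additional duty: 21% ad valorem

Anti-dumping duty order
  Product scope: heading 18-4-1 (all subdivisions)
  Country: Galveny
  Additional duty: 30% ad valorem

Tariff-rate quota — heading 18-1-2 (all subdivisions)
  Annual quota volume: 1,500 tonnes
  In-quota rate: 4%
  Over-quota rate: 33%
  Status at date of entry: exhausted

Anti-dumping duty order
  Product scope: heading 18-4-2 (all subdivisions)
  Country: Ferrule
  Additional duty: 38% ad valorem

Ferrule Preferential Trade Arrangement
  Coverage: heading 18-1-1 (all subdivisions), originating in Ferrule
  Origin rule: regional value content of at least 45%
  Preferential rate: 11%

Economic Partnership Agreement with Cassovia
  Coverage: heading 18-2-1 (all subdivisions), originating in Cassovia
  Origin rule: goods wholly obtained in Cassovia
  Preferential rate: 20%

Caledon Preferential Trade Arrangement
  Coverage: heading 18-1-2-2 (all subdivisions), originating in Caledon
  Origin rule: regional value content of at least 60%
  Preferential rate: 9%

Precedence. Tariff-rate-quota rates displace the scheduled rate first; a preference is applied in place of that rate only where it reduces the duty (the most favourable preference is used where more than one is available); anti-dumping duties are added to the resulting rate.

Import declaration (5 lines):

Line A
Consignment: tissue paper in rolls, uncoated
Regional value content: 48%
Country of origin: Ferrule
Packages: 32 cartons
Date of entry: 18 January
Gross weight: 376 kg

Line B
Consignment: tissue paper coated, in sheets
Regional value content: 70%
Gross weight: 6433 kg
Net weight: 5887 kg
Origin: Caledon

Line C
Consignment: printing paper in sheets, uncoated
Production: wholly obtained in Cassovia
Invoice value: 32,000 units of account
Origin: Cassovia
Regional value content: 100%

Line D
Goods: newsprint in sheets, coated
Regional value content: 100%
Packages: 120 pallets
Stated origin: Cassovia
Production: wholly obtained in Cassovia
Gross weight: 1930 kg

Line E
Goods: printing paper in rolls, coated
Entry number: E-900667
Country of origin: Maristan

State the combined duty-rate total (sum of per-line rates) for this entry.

65%

Line A: tissue paper → 18-1; uncoated → 18-1-1; in rolls → 18-1-1-1. Scheduled 25%. Ferrule agreement on 18-1-1: RVC ≥ 45% → 11% available; preferential 11%. → 11%.
Line B: tissue paper → 18-1; coated → 18-1-2; in sheets → 18-1-2-2. Scheduled 12%. quota on 18-1-2 exhausted → over-quota 33%; Caledon agreement on 18-1-2-2: RVC ≥ 60% → 9% available; preferential 9%. → 9%.
Line C: printing paper → 18-4; uncoated → 18-4-1; in sheets → 18-4-1-1. Scheduled 20%. Cassovia agreement on 18-2: 18-4-1-1 not covered; Cassovia agreement on 18-2-1: 18-4-1-1 not covered. → 20%.
Line D: newsprint → 18-2; coated → 18-2-1; in sheets → 18-2-1-2. Scheduled 30%. Cassovia agreement on 18-2: RVC ≥ 40% → 3% available; Cassovia agreement on 18-2-1: wholly obtained → 20% available; preferential 3%. → 3%.
Line E: printing paper → 18-4; coated → 18-4-2; in rolls → 18-4-2-2. Scheduled 22%. No special measure applies. → 22%.
Sum: 11% + 9% + 20% + 3% + 22% = 65%.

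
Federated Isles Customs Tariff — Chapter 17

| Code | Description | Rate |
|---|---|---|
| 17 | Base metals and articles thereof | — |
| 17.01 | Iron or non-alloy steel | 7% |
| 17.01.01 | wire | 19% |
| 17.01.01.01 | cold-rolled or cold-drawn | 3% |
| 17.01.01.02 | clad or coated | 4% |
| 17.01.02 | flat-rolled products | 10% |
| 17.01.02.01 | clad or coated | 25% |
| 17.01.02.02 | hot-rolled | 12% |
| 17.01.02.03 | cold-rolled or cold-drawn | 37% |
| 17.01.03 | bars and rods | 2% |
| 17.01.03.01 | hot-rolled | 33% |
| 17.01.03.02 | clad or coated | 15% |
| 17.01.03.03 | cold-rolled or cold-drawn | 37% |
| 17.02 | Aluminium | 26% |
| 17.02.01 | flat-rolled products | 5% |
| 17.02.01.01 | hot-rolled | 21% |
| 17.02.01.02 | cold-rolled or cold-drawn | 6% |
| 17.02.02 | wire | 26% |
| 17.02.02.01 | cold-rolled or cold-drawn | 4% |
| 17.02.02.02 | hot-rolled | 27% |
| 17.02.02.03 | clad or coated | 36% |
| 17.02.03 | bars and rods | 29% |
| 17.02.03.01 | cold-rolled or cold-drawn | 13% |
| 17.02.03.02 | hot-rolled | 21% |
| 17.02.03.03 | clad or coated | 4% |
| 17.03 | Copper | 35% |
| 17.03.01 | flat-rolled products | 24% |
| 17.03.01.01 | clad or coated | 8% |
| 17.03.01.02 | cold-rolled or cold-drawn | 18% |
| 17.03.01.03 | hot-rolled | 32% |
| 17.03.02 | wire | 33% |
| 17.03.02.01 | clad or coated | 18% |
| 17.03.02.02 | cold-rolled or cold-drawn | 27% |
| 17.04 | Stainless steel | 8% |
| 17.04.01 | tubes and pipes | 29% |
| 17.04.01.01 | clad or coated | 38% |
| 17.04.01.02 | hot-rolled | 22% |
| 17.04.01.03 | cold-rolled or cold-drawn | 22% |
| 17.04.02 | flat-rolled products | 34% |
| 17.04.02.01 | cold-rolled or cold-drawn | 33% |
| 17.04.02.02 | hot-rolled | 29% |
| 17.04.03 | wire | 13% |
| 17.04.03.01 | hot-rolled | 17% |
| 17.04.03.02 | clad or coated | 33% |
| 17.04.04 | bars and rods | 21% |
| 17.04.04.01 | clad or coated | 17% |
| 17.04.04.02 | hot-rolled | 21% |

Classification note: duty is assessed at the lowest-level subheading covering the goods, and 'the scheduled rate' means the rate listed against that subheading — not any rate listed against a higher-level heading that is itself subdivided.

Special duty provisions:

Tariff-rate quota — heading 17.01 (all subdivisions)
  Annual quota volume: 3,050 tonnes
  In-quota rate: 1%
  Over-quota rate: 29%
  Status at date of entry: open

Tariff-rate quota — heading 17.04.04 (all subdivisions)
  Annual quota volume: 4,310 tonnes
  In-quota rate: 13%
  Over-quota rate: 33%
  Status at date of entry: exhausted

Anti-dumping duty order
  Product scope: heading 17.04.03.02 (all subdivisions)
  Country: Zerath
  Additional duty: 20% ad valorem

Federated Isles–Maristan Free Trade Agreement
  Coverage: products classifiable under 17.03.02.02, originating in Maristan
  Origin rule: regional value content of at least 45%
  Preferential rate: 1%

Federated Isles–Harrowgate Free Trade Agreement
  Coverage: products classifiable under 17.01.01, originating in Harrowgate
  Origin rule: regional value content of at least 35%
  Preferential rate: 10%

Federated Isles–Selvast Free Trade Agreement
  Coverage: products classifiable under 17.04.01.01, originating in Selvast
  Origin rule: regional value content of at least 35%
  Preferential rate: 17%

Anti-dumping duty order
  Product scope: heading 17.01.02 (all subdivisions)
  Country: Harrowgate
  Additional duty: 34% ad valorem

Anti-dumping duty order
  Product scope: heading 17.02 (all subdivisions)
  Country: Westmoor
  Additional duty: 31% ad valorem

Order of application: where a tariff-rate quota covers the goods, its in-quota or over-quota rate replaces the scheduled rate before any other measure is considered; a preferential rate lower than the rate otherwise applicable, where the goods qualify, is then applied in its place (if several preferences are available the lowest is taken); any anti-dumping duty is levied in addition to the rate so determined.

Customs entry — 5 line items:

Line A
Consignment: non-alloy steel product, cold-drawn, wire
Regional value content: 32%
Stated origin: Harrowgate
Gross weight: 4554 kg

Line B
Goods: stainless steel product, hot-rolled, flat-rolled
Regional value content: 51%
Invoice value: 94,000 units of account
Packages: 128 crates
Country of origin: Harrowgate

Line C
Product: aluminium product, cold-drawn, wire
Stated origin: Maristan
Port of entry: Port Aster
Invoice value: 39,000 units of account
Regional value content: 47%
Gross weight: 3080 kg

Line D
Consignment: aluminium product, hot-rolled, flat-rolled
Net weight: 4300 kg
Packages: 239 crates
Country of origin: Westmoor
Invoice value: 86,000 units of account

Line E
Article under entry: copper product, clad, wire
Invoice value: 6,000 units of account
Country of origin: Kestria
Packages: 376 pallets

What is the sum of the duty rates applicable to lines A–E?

104%

Line A: non-alloy steel → 17.01; wire → 17.01.01; cold-drawn → 17.01.01.01. Scheduled 3%. quota on 17.01 open → in-quota 1%; Harrowgate agreement on 17.01.01: RVC < 35%. → 1%.
Line B: stainless steel → 17.04; flat-rolled → 17.04.02; hot-rolled → 17.04.02.02. Scheduled 29%. Harrowgate agreement on 17.01.01: 17.04.02.02 not covered. → 29%.
Line C: aluminium → 17.02; wire → 17.02.02; cold-drawn → 17.02.02.01. Scheduled 4%. Maristan agreement on 17.03.02.02: 17.02.02.01 not covered. → 4%.
Line D: aluminium → 17.02; flat-rolled → 17.02.01; hot-rolled → 17.02.01.01. Scheduled 21%. anti-dumping (Westmoor, 17.02): +31%; total 21% + 31% = 52%. → 52%.
Line E: copper → 17.03; wire → 17.03.02; clad → 17.03.02.01. Scheduled 18%. No special measure applies. → 18%.
Sum: 1% + 29% + 4% + 52% + 18% = 104%.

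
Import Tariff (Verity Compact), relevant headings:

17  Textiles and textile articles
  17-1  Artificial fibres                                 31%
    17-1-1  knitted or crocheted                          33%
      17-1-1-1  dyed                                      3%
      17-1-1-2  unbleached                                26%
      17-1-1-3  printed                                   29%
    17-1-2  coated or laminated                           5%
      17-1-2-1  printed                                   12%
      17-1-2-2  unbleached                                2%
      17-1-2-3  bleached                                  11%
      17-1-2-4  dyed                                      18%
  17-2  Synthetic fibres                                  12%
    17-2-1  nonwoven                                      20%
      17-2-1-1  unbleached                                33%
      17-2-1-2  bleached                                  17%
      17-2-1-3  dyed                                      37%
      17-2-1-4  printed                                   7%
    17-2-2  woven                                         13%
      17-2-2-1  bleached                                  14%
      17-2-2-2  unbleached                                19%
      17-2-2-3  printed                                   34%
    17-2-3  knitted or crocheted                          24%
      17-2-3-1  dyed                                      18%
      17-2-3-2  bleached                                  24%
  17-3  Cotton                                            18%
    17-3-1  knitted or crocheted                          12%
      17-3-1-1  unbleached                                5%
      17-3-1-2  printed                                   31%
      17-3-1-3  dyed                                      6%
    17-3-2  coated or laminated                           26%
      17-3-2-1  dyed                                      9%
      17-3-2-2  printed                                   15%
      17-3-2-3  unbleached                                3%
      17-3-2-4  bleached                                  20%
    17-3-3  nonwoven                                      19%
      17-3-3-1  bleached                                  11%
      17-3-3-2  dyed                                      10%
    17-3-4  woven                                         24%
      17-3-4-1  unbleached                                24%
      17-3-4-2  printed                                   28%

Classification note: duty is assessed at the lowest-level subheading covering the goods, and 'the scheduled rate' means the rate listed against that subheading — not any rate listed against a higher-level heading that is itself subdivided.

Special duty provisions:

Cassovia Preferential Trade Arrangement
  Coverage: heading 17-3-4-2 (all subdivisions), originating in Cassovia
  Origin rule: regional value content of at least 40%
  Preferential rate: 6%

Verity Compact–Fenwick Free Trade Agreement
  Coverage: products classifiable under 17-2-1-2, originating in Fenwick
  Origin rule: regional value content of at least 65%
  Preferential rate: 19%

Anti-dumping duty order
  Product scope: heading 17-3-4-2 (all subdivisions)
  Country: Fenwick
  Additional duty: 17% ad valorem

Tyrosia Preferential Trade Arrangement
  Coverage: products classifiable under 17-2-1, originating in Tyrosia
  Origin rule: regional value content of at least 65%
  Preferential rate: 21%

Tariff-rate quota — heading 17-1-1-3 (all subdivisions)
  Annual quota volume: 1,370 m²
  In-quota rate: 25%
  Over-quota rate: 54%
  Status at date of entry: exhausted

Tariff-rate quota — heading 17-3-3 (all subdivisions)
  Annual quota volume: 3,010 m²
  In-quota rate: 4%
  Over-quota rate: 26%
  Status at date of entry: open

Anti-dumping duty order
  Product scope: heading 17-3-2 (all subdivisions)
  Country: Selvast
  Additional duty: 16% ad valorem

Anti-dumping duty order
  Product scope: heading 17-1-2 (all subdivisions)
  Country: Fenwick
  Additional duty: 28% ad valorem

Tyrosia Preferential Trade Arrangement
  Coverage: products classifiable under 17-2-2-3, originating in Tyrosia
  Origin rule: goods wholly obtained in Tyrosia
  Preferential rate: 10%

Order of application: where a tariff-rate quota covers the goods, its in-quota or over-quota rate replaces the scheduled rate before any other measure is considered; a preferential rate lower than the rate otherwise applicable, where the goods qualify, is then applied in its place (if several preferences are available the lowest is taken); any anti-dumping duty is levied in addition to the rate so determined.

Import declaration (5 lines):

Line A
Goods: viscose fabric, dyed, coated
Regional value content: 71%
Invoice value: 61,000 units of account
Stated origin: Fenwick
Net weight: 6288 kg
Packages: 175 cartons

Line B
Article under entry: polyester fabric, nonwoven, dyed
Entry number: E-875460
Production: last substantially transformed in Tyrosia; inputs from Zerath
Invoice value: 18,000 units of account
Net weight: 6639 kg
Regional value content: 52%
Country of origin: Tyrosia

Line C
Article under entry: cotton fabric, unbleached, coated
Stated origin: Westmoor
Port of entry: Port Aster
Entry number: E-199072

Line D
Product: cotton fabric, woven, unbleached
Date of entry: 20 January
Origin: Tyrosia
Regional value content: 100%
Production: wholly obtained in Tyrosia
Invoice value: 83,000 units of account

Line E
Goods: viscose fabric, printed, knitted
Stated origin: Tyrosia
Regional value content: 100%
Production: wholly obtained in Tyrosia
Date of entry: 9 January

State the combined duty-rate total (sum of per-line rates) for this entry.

164%

Line A: viscose → 17-1; coated → 17-1-2; dyed → 17-1-2-4. Scheduled 18%. Fenwick agreement on 17-2-1-2: 17-1-2-4 not covered; anti-dumping (Fenwick, 17-1-2): +28%; total 18% + 28% = 46%. → 46%.
Line B: polyester → 17-2; nonwoven → 17-2-1; dyed → 17-2-1-3. Scheduled 37%. Tyrosia agreement on 17-2-1: RVC < 65%; Tyrosia agreement on 17-2-2-3: 17-2-1-3 not covered. → 37%.
Line C: cotton → 17-3; coated → 17-3-2; unbleached → 17-3-2-3. Scheduled 3%. No special measure applies. → 3%.
Line D: cotton → 17-3; woven → 17-3-4; unbleached → 17-3-4-1. Scheduled 24%. Tyrosia agreement on 17-2-1: 17-3-4-1 not covered; Tyrosia agreement on 17-2-2-3: 17-3-4-1 not covered. → 24%.
Line E: viscose → 17-1; knitted → 17-1-1; printed → 17-1-1-3. Scheduled 29%. quota on 17-1-1-3 exhausted → over-quota 54%; Tyrosia agreement on 17-2-1: 17-1-1-3 not covered; Tyrosia agreement on 17-2-2-3: 17-1-1-3 not covered. → 54%.
Sum: 46% + 37% + 3% + 24% + 54% = 164%.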